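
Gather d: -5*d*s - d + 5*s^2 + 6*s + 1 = d*(-5*s - 1) + 5*s^2 + 6*s + 1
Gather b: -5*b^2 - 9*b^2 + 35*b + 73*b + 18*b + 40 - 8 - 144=-14*b^2 + 126*b - 112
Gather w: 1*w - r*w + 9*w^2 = 9*w^2 + w*(1 - r)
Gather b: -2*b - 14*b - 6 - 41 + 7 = -16*b - 40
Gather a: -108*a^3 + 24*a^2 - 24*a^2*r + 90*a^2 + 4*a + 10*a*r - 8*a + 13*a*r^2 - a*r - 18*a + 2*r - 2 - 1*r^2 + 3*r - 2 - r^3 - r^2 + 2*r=-108*a^3 + a^2*(114 - 24*r) + a*(13*r^2 + 9*r - 22) - r^3 - 2*r^2 + 7*r - 4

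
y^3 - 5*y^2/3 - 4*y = y*(y - 3)*(y + 4/3)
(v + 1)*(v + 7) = v^2 + 8*v + 7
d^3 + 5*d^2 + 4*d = d*(d + 1)*(d + 4)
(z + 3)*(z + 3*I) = z^2 + 3*z + 3*I*z + 9*I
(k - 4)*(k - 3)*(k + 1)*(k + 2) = k^4 - 4*k^3 - 7*k^2 + 22*k + 24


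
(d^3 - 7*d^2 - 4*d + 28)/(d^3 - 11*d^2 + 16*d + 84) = (d - 2)/(d - 6)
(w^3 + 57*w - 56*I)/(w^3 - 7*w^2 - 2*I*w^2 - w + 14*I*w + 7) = (w^2 + I*w + 56)/(w^2 - w*(7 + I) + 7*I)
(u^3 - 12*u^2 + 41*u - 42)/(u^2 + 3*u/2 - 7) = 2*(u^2 - 10*u + 21)/(2*u + 7)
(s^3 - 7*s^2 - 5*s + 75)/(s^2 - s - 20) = (s^2 - 2*s - 15)/(s + 4)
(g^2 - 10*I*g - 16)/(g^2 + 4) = (g - 8*I)/(g + 2*I)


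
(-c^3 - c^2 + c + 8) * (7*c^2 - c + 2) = -7*c^5 - 6*c^4 + 6*c^3 + 53*c^2 - 6*c + 16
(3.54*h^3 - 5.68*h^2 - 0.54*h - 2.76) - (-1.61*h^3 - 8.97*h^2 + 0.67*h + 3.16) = 5.15*h^3 + 3.29*h^2 - 1.21*h - 5.92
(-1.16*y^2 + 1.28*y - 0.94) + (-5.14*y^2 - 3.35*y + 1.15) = -6.3*y^2 - 2.07*y + 0.21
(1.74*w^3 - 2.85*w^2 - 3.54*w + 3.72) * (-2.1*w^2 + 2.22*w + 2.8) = -3.654*w^5 + 9.8478*w^4 + 5.979*w^3 - 23.6508*w^2 - 1.6536*w + 10.416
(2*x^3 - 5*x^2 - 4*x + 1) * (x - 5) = 2*x^4 - 15*x^3 + 21*x^2 + 21*x - 5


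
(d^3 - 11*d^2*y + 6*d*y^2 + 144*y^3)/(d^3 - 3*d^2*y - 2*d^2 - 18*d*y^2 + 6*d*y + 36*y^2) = (d - 8*y)/(d - 2)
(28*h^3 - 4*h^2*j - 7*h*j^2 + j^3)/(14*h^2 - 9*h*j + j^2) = 2*h + j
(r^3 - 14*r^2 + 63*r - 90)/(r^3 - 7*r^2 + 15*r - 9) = (r^2 - 11*r + 30)/(r^2 - 4*r + 3)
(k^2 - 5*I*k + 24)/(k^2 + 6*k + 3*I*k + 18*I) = (k - 8*I)/(k + 6)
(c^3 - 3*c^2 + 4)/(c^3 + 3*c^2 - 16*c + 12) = (c^2 - c - 2)/(c^2 + 5*c - 6)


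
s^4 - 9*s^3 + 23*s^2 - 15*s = s*(s - 5)*(s - 3)*(s - 1)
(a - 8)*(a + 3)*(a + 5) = a^3 - 49*a - 120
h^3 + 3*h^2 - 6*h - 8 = (h - 2)*(h + 1)*(h + 4)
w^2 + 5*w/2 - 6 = (w - 3/2)*(w + 4)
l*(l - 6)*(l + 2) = l^3 - 4*l^2 - 12*l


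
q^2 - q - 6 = (q - 3)*(q + 2)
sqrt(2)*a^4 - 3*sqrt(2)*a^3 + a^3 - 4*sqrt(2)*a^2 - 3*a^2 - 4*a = a*(a - 4)*(a + 1)*(sqrt(2)*a + 1)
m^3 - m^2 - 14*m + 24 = (m - 3)*(m - 2)*(m + 4)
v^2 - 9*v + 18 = (v - 6)*(v - 3)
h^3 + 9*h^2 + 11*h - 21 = (h - 1)*(h + 3)*(h + 7)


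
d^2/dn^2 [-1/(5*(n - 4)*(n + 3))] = 2*(-(n - 4)^2 - (n - 4)*(n + 3) - (n + 3)^2)/(5*(n - 4)^3*(n + 3)^3)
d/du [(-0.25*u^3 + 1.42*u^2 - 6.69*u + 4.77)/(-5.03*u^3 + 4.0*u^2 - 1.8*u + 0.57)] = (6.1426*u^4 - 66.4014*u^3 + 95.7558*u^2 - 36.5412*u + 4.7727)/(25.3009*u^6 - 40.24*u^5 + 34.108*u^4 - 20.1342*u^3 + 7.8*u^2 - 2.052*u + 0.3249)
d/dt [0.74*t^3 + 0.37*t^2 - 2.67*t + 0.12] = 2.22*t^2 + 0.74*t - 2.67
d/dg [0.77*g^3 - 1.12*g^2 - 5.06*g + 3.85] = 2.31*g^2 - 2.24*g - 5.06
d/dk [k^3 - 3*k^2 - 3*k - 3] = 3*k^2 - 6*k - 3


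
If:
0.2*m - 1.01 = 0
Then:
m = 5.05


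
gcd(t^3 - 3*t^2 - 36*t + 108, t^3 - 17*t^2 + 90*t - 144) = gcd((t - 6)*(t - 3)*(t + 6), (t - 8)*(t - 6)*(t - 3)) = t^2 - 9*t + 18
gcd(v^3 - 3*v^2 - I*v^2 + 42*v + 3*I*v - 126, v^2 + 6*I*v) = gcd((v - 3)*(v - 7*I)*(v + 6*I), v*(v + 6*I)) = v + 6*I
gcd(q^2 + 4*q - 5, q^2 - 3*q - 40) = q + 5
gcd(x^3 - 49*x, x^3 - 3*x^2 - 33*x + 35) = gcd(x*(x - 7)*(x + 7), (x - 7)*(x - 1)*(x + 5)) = x - 7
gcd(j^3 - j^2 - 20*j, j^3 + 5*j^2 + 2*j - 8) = j + 4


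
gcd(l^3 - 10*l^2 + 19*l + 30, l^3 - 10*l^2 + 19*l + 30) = l^3 - 10*l^2 + 19*l + 30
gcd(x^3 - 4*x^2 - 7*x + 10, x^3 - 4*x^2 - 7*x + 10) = x^3 - 4*x^2 - 7*x + 10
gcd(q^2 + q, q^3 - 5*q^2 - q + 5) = q + 1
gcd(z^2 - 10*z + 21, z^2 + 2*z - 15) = z - 3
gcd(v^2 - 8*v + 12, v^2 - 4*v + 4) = v - 2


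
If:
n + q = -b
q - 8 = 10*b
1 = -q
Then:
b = -9/10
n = 19/10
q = -1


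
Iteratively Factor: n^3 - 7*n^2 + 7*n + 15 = (n - 3)*(n^2 - 4*n - 5) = (n - 3)*(n + 1)*(n - 5)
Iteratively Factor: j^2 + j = (j)*(j + 1)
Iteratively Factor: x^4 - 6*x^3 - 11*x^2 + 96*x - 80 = (x - 1)*(x^3 - 5*x^2 - 16*x + 80) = (x - 4)*(x - 1)*(x^2 - x - 20) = (x - 4)*(x - 1)*(x + 4)*(x - 5)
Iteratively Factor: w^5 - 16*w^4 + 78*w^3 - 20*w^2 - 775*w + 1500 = (w - 5)*(w^4 - 11*w^3 + 23*w^2 + 95*w - 300) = (w - 5)*(w + 3)*(w^3 - 14*w^2 + 65*w - 100) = (w - 5)*(w - 4)*(w + 3)*(w^2 - 10*w + 25) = (w - 5)^2*(w - 4)*(w + 3)*(w - 5)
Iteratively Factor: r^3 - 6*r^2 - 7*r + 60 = (r - 5)*(r^2 - r - 12) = (r - 5)*(r + 3)*(r - 4)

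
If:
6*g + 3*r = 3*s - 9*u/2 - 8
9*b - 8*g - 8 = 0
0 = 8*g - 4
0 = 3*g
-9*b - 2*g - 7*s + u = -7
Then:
No Solution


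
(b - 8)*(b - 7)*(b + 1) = b^3 - 14*b^2 + 41*b + 56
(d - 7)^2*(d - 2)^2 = d^4 - 18*d^3 + 109*d^2 - 252*d + 196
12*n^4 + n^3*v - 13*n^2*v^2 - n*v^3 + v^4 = (-4*n + v)*(-n + v)*(n + v)*(3*n + v)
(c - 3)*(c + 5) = c^2 + 2*c - 15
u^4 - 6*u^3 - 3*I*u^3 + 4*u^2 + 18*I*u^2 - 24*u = u*(u - 6)*(u - 4*I)*(u + I)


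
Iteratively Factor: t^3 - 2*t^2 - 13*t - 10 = (t + 1)*(t^2 - 3*t - 10) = (t + 1)*(t + 2)*(t - 5)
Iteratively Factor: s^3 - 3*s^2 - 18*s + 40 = (s - 5)*(s^2 + 2*s - 8) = (s - 5)*(s + 4)*(s - 2)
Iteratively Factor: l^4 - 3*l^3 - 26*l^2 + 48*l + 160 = (l - 5)*(l^3 + 2*l^2 - 16*l - 32) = (l - 5)*(l - 4)*(l^2 + 6*l + 8) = (l - 5)*(l - 4)*(l + 4)*(l + 2)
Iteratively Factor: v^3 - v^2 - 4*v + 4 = (v - 1)*(v^2 - 4) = (v - 1)*(v + 2)*(v - 2)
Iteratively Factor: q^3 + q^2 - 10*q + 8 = (q - 1)*(q^2 + 2*q - 8) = (q - 2)*(q - 1)*(q + 4)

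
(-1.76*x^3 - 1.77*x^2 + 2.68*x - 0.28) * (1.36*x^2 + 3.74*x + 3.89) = -2.3936*x^5 - 8.9896*x^4 - 9.8214*x^3 + 2.7571*x^2 + 9.378*x - 1.0892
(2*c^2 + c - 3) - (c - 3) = 2*c^2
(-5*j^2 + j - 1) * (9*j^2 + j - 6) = -45*j^4 + 4*j^3 + 22*j^2 - 7*j + 6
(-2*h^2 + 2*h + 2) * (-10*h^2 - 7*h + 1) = 20*h^4 - 6*h^3 - 36*h^2 - 12*h + 2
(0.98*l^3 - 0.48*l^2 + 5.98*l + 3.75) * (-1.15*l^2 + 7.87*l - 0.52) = -1.127*l^5 + 8.2646*l^4 - 11.1642*l^3 + 42.9997*l^2 + 26.4029*l - 1.95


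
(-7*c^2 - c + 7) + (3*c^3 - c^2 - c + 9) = 3*c^3 - 8*c^2 - 2*c + 16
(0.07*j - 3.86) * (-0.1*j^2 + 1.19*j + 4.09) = -0.007*j^3 + 0.4693*j^2 - 4.3071*j - 15.7874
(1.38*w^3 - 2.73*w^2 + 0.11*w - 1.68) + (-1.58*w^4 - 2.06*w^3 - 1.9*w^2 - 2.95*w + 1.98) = -1.58*w^4 - 0.68*w^3 - 4.63*w^2 - 2.84*w + 0.3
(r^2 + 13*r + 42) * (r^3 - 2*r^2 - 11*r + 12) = r^5 + 11*r^4 + 5*r^3 - 215*r^2 - 306*r + 504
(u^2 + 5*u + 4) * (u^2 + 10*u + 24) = u^4 + 15*u^3 + 78*u^2 + 160*u + 96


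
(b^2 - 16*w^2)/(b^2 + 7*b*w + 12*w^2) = (b - 4*w)/(b + 3*w)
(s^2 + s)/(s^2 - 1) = s/(s - 1)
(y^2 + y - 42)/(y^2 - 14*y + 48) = (y + 7)/(y - 8)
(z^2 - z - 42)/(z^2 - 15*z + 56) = (z + 6)/(z - 8)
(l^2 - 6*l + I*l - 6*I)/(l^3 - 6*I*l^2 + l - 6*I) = (l - 6)/(l^2 - 7*I*l - 6)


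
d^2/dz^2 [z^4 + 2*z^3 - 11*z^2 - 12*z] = 12*z^2 + 12*z - 22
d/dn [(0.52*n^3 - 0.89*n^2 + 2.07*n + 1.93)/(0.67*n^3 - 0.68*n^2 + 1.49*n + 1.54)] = (0.2427*n^4 - 1.2242*n^3 - 1.3954*n^2 - 0.1164*n + 0.3121)/(0.4489*n^6 - 0.9112*n^5 + 2.459*n^4 + 0.0371999999999999*n^3 + 0.1257*n^2 + 4.5892*n + 2.3716)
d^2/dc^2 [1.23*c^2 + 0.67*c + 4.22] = 2.46000000000000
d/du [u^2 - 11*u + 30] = 2*u - 11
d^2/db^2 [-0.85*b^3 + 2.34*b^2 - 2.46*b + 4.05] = 4.68 - 5.1*b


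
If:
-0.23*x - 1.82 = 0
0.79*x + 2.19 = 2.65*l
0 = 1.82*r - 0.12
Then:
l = -1.53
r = 0.07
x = -7.91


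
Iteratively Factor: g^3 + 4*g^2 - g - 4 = (g + 4)*(g^2 - 1) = (g + 1)*(g + 4)*(g - 1)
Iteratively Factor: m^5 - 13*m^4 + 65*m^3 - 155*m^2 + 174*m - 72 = (m - 1)*(m^4 - 12*m^3 + 53*m^2 - 102*m + 72) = (m - 3)*(m - 1)*(m^3 - 9*m^2 + 26*m - 24) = (m - 4)*(m - 3)*(m - 1)*(m^2 - 5*m + 6) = (m - 4)*(m - 3)*(m - 2)*(m - 1)*(m - 3)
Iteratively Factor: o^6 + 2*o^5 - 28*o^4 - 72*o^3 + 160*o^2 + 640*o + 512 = (o + 2)*(o^5 - 28*o^3 - 16*o^2 + 192*o + 256) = (o + 2)^2*(o^4 - 2*o^3 - 24*o^2 + 32*o + 128) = (o - 4)*(o + 2)^2*(o^3 + 2*o^2 - 16*o - 32) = (o - 4)*(o + 2)^2*(o + 4)*(o^2 - 2*o - 8) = (o - 4)^2*(o + 2)^2*(o + 4)*(o + 2)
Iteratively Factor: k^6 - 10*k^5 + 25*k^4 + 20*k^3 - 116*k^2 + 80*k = (k - 1)*(k^5 - 9*k^4 + 16*k^3 + 36*k^2 - 80*k) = (k - 2)*(k - 1)*(k^4 - 7*k^3 + 2*k^2 + 40*k) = (k - 2)*(k - 1)*(k + 2)*(k^3 - 9*k^2 + 20*k) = (k - 4)*(k - 2)*(k - 1)*(k + 2)*(k^2 - 5*k) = k*(k - 4)*(k - 2)*(k - 1)*(k + 2)*(k - 5)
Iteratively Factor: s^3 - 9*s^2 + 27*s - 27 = (s - 3)*(s^2 - 6*s + 9) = (s - 3)^2*(s - 3)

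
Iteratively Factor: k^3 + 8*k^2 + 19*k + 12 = (k + 4)*(k^2 + 4*k + 3) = (k + 3)*(k + 4)*(k + 1)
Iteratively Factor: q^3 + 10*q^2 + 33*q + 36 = (q + 3)*(q^2 + 7*q + 12) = (q + 3)*(q + 4)*(q + 3)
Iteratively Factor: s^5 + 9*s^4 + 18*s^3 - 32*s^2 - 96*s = (s + 4)*(s^4 + 5*s^3 - 2*s^2 - 24*s) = (s + 4)^2*(s^3 + s^2 - 6*s) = (s - 2)*(s + 4)^2*(s^2 + 3*s) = s*(s - 2)*(s + 4)^2*(s + 3)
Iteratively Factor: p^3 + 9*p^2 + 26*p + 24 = (p + 3)*(p^2 + 6*p + 8) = (p + 3)*(p + 4)*(p + 2)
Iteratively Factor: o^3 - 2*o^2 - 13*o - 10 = (o + 1)*(o^2 - 3*o - 10) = (o - 5)*(o + 1)*(o + 2)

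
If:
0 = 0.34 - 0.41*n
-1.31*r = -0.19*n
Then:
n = 0.83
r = 0.12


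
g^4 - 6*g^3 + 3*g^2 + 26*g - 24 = (g - 4)*(g - 3)*(g - 1)*(g + 2)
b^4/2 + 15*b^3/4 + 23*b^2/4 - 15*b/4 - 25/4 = (b/2 + 1/2)*(b - 1)*(b + 5/2)*(b + 5)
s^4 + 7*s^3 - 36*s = s*(s - 2)*(s + 3)*(s + 6)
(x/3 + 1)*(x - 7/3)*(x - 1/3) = x^3/3 + x^2/9 - 65*x/27 + 7/9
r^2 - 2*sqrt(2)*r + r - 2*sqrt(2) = (r + 1)*(r - 2*sqrt(2))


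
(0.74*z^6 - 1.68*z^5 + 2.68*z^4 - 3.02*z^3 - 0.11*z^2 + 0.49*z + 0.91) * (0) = 0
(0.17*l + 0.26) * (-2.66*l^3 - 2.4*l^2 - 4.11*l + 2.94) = -0.4522*l^4 - 1.0996*l^3 - 1.3227*l^2 - 0.5688*l + 0.7644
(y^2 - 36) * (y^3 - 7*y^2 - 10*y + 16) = y^5 - 7*y^4 - 46*y^3 + 268*y^2 + 360*y - 576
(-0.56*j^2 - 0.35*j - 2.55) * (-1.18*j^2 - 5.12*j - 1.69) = 0.6608*j^4 + 3.2802*j^3 + 5.7474*j^2 + 13.6475*j + 4.3095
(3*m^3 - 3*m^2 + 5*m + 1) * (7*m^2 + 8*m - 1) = 21*m^5 + 3*m^4 + 8*m^3 + 50*m^2 + 3*m - 1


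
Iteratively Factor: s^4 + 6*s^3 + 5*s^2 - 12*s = (s + 4)*(s^3 + 2*s^2 - 3*s) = s*(s + 4)*(s^2 + 2*s - 3) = s*(s - 1)*(s + 4)*(s + 3)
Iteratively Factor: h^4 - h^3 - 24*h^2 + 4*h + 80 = (h - 5)*(h^3 + 4*h^2 - 4*h - 16) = (h - 5)*(h + 2)*(h^2 + 2*h - 8) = (h - 5)*(h + 2)*(h + 4)*(h - 2)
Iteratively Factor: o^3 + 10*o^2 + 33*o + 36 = (o + 3)*(o^2 + 7*o + 12) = (o + 3)^2*(o + 4)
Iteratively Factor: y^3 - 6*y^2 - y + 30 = (y + 2)*(y^2 - 8*y + 15) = (y - 5)*(y + 2)*(y - 3)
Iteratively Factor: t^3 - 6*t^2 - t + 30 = (t - 5)*(t^2 - t - 6) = (t - 5)*(t - 3)*(t + 2)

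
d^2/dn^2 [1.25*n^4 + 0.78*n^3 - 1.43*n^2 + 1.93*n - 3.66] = 15.0*n^2 + 4.68*n - 2.86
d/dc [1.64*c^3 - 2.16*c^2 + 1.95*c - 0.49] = 4.92*c^2 - 4.32*c + 1.95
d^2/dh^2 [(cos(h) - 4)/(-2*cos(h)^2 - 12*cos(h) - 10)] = (9*(1 - cos(2*h))^2*cos(h)/4 - 11*(1 - cos(2*h))^2/2 + 481*cos(h)/2 - 57*cos(2*h) - 24*cos(3*h) - cos(5*h)/2 + 273)/(2*(cos(h) + 1)^3*(cos(h) + 5)^3)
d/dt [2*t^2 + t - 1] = 4*t + 1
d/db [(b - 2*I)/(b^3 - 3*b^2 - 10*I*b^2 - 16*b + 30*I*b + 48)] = (-2*b + 3 + 8*I)/(b^4 + b^3*(-6 - 16*I) + b^2*(-55 + 96*I) + b*(384 - 144*I) - 576)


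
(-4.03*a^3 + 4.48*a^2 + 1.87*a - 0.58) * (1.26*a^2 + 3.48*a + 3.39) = -5.0778*a^5 - 8.3796*a^4 + 4.2849*a^3 + 20.964*a^2 + 4.3209*a - 1.9662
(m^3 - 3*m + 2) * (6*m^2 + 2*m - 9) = 6*m^5 + 2*m^4 - 27*m^3 + 6*m^2 + 31*m - 18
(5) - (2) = 3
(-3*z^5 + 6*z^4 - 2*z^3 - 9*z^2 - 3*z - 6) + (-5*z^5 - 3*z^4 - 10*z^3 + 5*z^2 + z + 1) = -8*z^5 + 3*z^4 - 12*z^3 - 4*z^2 - 2*z - 5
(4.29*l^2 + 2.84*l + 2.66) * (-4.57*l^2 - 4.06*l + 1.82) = -19.6053*l^4 - 30.3962*l^3 - 15.8788*l^2 - 5.6308*l + 4.8412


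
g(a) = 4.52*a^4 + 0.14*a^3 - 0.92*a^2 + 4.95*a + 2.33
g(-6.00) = 5767.19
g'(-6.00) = -3874.17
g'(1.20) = 34.59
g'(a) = 18.08*a^3 + 0.42*a^2 - 1.84*a + 4.95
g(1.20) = 16.56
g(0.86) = 8.47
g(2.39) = 158.30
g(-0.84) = -0.31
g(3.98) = 1150.43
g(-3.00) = 341.54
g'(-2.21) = -184.09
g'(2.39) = 249.78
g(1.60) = 38.09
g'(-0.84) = -3.92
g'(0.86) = 15.18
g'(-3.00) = -473.91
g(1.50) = 31.04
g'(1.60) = 77.14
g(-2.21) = 93.21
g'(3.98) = 1144.13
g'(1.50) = 64.16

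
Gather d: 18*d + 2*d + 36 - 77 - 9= 20*d - 50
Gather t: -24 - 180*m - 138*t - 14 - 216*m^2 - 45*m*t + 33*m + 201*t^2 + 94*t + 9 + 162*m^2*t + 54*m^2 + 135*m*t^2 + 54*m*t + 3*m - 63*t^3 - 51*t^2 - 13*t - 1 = -162*m^2 - 144*m - 63*t^3 + t^2*(135*m + 150) + t*(162*m^2 + 9*m - 57) - 30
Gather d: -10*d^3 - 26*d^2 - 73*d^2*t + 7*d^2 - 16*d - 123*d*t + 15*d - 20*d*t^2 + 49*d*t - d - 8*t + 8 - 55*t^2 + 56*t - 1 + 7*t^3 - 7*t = -10*d^3 + d^2*(-73*t - 19) + d*(-20*t^2 - 74*t - 2) + 7*t^3 - 55*t^2 + 41*t + 7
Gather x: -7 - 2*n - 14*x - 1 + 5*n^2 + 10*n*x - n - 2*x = 5*n^2 - 3*n + x*(10*n - 16) - 8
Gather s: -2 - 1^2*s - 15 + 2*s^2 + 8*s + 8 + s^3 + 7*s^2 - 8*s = s^3 + 9*s^2 - s - 9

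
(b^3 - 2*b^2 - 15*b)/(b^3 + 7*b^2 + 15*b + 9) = b*(b - 5)/(b^2 + 4*b + 3)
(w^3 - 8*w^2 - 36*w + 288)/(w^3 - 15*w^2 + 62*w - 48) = (w + 6)/(w - 1)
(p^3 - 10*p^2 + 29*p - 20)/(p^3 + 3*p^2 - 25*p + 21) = (p^2 - 9*p + 20)/(p^2 + 4*p - 21)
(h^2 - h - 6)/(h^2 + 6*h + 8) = (h - 3)/(h + 4)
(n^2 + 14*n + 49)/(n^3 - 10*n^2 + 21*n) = (n^2 + 14*n + 49)/(n*(n^2 - 10*n + 21))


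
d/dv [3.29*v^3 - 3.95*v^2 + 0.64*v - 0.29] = 9.87*v^2 - 7.9*v + 0.64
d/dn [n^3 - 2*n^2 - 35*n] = 3*n^2 - 4*n - 35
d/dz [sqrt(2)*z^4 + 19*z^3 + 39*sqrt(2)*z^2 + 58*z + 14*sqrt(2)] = 4*sqrt(2)*z^3 + 57*z^2 + 78*sqrt(2)*z + 58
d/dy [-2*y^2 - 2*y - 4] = -4*y - 2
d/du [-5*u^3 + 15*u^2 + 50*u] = -15*u^2 + 30*u + 50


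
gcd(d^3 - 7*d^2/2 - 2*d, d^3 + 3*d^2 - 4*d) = d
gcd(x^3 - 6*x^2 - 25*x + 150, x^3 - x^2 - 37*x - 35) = x + 5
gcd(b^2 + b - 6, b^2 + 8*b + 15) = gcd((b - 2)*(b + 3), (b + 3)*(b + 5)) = b + 3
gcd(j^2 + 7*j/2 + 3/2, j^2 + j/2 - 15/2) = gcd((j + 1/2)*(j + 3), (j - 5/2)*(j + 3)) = j + 3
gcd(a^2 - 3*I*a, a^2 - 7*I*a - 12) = a - 3*I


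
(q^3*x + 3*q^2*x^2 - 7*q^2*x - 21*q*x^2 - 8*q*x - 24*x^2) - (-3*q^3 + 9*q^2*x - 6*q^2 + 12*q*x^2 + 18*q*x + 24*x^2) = q^3*x + 3*q^3 + 3*q^2*x^2 - 16*q^2*x + 6*q^2 - 33*q*x^2 - 26*q*x - 48*x^2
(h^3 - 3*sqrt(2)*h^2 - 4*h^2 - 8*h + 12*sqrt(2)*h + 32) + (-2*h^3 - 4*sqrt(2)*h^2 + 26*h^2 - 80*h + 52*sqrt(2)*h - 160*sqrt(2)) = -h^3 - 7*sqrt(2)*h^2 + 22*h^2 - 88*h + 64*sqrt(2)*h - 160*sqrt(2) + 32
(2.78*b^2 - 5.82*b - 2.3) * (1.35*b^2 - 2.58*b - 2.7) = 3.753*b^4 - 15.0294*b^3 + 4.4046*b^2 + 21.648*b + 6.21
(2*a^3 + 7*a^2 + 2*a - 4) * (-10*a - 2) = -20*a^4 - 74*a^3 - 34*a^2 + 36*a + 8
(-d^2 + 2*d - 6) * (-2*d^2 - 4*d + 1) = 2*d^4 + 3*d^2 + 26*d - 6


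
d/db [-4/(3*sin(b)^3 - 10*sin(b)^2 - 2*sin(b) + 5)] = 64*(9*sin(b)^2 - 20*sin(b) - 2)*cos(b)/(-sin(b) + 3*sin(3*b) - 20*cos(2*b))^2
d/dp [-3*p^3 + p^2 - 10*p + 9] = -9*p^2 + 2*p - 10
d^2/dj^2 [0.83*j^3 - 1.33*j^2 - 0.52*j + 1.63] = 4.98*j - 2.66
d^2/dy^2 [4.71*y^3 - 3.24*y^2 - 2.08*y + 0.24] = 28.26*y - 6.48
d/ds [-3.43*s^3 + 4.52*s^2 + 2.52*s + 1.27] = -10.29*s^2 + 9.04*s + 2.52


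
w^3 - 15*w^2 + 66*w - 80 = (w - 8)*(w - 5)*(w - 2)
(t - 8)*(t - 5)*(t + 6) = t^3 - 7*t^2 - 38*t + 240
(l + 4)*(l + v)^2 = l^3 + 2*l^2*v + 4*l^2 + l*v^2 + 8*l*v + 4*v^2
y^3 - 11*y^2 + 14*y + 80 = (y - 8)*(y - 5)*(y + 2)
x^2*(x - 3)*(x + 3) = x^4 - 9*x^2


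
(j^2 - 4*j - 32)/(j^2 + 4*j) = (j - 8)/j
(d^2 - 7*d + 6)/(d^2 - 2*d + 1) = (d - 6)/(d - 1)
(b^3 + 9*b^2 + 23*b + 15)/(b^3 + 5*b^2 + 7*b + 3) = (b + 5)/(b + 1)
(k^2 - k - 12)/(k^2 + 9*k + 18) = (k - 4)/(k + 6)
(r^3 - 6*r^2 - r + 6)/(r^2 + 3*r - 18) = (r^3 - 6*r^2 - r + 6)/(r^2 + 3*r - 18)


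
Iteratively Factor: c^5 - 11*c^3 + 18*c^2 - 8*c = (c + 4)*(c^4 - 4*c^3 + 5*c^2 - 2*c) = (c - 1)*(c + 4)*(c^3 - 3*c^2 + 2*c) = (c - 1)^2*(c + 4)*(c^2 - 2*c) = (c - 2)*(c - 1)^2*(c + 4)*(c)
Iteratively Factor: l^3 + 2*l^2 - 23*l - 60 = (l + 3)*(l^2 - l - 20) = (l - 5)*(l + 3)*(l + 4)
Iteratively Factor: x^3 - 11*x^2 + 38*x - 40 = (x - 4)*(x^2 - 7*x + 10) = (x - 4)*(x - 2)*(x - 5)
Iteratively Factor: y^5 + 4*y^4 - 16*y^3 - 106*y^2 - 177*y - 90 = (y + 1)*(y^4 + 3*y^3 - 19*y^2 - 87*y - 90) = (y + 1)*(y + 3)*(y^3 - 19*y - 30) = (y + 1)*(y + 3)^2*(y^2 - 3*y - 10) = (y - 5)*(y + 1)*(y + 3)^2*(y + 2)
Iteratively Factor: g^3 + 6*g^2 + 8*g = (g + 2)*(g^2 + 4*g) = g*(g + 2)*(g + 4)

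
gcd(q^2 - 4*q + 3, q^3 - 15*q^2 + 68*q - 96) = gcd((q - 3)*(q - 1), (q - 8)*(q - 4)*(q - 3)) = q - 3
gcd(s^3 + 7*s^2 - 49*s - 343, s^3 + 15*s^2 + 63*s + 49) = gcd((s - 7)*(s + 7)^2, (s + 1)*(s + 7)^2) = s^2 + 14*s + 49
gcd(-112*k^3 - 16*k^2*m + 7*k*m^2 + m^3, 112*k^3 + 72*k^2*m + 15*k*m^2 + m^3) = 28*k^2 + 11*k*m + m^2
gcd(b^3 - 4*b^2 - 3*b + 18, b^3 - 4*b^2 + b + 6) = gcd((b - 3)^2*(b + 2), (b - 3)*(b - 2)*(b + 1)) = b - 3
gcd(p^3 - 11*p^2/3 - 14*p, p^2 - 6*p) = p^2 - 6*p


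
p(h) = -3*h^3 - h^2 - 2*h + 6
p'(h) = -9*h^2 - 2*h - 2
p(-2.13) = 34.71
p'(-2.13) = -38.57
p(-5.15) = 399.55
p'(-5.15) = -230.40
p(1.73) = -15.99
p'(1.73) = -32.40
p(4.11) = -227.39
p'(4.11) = -162.25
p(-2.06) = 32.10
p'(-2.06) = -36.07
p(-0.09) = 6.17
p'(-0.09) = -1.89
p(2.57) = -56.67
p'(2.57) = -66.58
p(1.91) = -22.37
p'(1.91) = -38.65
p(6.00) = -690.00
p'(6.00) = -338.00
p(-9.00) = 2130.00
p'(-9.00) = -713.00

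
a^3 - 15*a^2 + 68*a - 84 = (a - 7)*(a - 6)*(a - 2)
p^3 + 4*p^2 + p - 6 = (p - 1)*(p + 2)*(p + 3)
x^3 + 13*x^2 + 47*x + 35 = (x + 1)*(x + 5)*(x + 7)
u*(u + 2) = u^2 + 2*u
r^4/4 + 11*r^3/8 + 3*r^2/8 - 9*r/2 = r*(r/4 + 1)*(r - 3/2)*(r + 3)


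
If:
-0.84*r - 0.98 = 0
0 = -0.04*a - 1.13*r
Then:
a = 32.96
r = -1.17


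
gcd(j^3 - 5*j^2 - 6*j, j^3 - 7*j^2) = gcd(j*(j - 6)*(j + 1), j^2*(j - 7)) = j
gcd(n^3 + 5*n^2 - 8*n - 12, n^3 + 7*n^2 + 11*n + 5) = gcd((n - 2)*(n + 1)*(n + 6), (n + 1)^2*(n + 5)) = n + 1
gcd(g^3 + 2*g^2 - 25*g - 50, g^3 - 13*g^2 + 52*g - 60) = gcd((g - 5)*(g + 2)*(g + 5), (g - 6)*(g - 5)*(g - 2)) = g - 5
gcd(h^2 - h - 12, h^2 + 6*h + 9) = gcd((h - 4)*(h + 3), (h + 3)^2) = h + 3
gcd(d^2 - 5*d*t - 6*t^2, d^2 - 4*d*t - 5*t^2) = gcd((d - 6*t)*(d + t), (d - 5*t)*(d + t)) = d + t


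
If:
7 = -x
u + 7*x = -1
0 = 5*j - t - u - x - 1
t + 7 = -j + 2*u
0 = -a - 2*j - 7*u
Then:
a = -1139/3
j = 131/6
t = 403/6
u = 48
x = -7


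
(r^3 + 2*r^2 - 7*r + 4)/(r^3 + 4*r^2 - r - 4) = (r - 1)/(r + 1)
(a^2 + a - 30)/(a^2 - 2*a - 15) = (a + 6)/(a + 3)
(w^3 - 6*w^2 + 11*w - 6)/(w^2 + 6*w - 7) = (w^2 - 5*w + 6)/(w + 7)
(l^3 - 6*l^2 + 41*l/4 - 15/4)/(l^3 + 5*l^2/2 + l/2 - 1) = (2*l^2 - 11*l + 15)/(2*(l^2 + 3*l + 2))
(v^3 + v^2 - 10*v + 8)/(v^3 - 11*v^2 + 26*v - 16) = (v + 4)/(v - 8)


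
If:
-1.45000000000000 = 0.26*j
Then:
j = -5.58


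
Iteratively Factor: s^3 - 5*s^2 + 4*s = (s - 1)*(s^2 - 4*s) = s*(s - 1)*(s - 4)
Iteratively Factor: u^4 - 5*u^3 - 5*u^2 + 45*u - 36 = (u - 1)*(u^3 - 4*u^2 - 9*u + 36) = (u - 1)*(u + 3)*(u^2 - 7*u + 12) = (u - 4)*(u - 1)*(u + 3)*(u - 3)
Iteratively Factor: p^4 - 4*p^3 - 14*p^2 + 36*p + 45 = (p + 3)*(p^3 - 7*p^2 + 7*p + 15) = (p - 3)*(p + 3)*(p^2 - 4*p - 5) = (p - 5)*(p - 3)*(p + 3)*(p + 1)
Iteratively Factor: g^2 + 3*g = (g)*(g + 3)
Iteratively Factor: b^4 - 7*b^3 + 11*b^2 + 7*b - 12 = (b - 4)*(b^3 - 3*b^2 - b + 3) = (b - 4)*(b - 1)*(b^2 - 2*b - 3) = (b - 4)*(b - 1)*(b + 1)*(b - 3)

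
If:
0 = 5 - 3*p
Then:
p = 5/3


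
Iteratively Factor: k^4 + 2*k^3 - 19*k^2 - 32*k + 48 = (k + 4)*(k^3 - 2*k^2 - 11*k + 12) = (k - 4)*(k + 4)*(k^2 + 2*k - 3) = (k - 4)*(k + 3)*(k + 4)*(k - 1)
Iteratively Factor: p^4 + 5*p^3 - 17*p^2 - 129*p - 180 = (p + 3)*(p^3 + 2*p^2 - 23*p - 60) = (p + 3)^2*(p^2 - p - 20) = (p + 3)^2*(p + 4)*(p - 5)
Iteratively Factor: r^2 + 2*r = (r)*(r + 2)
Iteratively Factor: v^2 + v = (v)*(v + 1)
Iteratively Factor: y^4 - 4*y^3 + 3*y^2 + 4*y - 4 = (y - 2)*(y^3 - 2*y^2 - y + 2) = (y - 2)^2*(y^2 - 1) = (y - 2)^2*(y + 1)*(y - 1)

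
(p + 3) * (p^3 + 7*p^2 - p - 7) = p^4 + 10*p^3 + 20*p^2 - 10*p - 21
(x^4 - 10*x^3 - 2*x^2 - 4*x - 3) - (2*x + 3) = x^4 - 10*x^3 - 2*x^2 - 6*x - 6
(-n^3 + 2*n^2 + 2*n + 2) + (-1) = -n^3 + 2*n^2 + 2*n + 1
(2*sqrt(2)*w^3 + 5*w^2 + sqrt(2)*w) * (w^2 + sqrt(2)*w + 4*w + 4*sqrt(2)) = 2*sqrt(2)*w^5 + 9*w^4 + 8*sqrt(2)*w^4 + 6*sqrt(2)*w^3 + 36*w^3 + 2*w^2 + 24*sqrt(2)*w^2 + 8*w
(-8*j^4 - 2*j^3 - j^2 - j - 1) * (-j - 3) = 8*j^5 + 26*j^4 + 7*j^3 + 4*j^2 + 4*j + 3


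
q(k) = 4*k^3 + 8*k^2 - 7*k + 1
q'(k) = 12*k^2 + 16*k - 7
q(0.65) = 0.93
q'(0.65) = 8.47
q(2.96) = 154.11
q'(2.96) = 145.50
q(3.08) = 172.20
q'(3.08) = 156.12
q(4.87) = 618.65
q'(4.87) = 355.52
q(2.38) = 83.58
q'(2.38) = 99.05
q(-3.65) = -61.38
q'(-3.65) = 94.47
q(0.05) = 0.67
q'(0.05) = -6.17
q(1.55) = 24.27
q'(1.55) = 46.63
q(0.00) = 1.00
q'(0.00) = -7.00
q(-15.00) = -11594.00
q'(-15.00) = 2453.00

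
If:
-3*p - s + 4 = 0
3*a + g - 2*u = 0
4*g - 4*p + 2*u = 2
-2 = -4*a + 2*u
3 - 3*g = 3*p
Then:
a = 2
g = 0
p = 1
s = 1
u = 3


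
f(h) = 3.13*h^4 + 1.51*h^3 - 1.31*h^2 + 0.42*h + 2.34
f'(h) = 12.52*h^3 + 4.53*h^2 - 2.62*h + 0.42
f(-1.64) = 14.11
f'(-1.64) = -38.32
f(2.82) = 224.91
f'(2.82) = 309.83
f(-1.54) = 10.68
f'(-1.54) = -30.53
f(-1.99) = 33.50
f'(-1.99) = -75.09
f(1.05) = 6.89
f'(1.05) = 17.16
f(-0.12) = 2.27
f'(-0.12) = 0.78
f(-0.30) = 2.08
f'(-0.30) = 1.28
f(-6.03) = 3759.32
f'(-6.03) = -2564.15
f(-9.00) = 19327.59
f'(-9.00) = -8736.15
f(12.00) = 67331.70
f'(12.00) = 22255.86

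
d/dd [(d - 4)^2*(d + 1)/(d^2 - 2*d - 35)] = (d^4 - 4*d^3 - 99*d^2 + 458*d - 248)/(d^4 - 4*d^3 - 66*d^2 + 140*d + 1225)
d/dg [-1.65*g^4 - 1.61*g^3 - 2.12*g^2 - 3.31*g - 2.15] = -6.6*g^3 - 4.83*g^2 - 4.24*g - 3.31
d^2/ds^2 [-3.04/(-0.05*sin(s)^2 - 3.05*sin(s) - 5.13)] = (-0.0304*sin(s)^4 - 1.3908*sin(s)^3 - 25.11496*sin(s)^2 + 50.34696*sin(s) + 54.99968)/(0.05*sin(s)^2 + 3.05*sin(s) + 5.13)^3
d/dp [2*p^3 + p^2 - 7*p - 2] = 6*p^2 + 2*p - 7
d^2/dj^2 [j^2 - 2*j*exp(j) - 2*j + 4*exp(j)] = -2*j*exp(j) + 2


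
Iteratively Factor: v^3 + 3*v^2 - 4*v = (v - 1)*(v^2 + 4*v) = v*(v - 1)*(v + 4)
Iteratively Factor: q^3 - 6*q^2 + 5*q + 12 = (q - 3)*(q^2 - 3*q - 4) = (q - 4)*(q - 3)*(q + 1)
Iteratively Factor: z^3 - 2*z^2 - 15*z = (z - 5)*(z^2 + 3*z) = z*(z - 5)*(z + 3)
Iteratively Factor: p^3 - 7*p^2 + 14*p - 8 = (p - 1)*(p^2 - 6*p + 8) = (p - 2)*(p - 1)*(p - 4)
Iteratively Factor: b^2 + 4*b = (b + 4)*(b)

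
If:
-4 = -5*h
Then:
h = 4/5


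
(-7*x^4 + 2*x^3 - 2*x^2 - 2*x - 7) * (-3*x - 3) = 21*x^5 + 15*x^4 + 12*x^2 + 27*x + 21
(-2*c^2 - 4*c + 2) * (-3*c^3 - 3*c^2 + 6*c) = 6*c^5 + 18*c^4 - 6*c^3 - 30*c^2 + 12*c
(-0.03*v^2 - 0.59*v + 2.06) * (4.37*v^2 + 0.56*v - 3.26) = -0.1311*v^4 - 2.5951*v^3 + 8.7696*v^2 + 3.077*v - 6.7156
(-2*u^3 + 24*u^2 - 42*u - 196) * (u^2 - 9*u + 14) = -2*u^5 + 42*u^4 - 286*u^3 + 518*u^2 + 1176*u - 2744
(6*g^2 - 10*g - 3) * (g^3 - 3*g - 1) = 6*g^5 - 10*g^4 - 21*g^3 + 24*g^2 + 19*g + 3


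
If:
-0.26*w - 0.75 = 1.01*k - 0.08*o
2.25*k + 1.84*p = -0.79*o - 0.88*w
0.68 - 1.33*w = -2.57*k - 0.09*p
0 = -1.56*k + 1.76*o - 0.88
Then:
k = -0.60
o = -0.03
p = 1.02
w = -0.57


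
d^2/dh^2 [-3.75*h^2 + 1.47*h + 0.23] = -7.50000000000000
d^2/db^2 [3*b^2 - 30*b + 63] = 6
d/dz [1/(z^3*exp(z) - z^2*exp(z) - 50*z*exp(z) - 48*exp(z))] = (-z^3 - 2*z^2 + 52*z + 98)*exp(-z)/(-z^3 + z^2 + 50*z + 48)^2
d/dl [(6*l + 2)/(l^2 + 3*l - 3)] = 2*(-3*l^2 - 2*l - 12)/(l^4 + 6*l^3 + 3*l^2 - 18*l + 9)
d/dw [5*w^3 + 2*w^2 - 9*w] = 15*w^2 + 4*w - 9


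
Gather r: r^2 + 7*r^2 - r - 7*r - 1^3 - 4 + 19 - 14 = 8*r^2 - 8*r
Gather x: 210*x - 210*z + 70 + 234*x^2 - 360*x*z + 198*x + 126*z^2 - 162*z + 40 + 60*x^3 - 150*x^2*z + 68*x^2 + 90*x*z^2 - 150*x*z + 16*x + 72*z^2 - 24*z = 60*x^3 + x^2*(302 - 150*z) + x*(90*z^2 - 510*z + 424) + 198*z^2 - 396*z + 110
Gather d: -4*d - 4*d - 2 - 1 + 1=-8*d - 2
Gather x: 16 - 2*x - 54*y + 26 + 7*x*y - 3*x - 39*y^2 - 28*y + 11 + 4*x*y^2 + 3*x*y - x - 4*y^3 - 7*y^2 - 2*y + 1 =x*(4*y^2 + 10*y - 6) - 4*y^3 - 46*y^2 - 84*y + 54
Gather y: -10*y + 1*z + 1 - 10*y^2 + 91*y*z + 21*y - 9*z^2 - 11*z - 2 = -10*y^2 + y*(91*z + 11) - 9*z^2 - 10*z - 1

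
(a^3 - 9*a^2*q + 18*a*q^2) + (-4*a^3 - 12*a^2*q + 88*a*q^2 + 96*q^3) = -3*a^3 - 21*a^2*q + 106*a*q^2 + 96*q^3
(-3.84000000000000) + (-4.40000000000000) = -8.24000000000000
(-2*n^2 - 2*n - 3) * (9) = -18*n^2 - 18*n - 27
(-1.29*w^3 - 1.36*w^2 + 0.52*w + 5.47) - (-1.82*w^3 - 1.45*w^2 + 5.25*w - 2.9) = 0.53*w^3 + 0.0899999999999999*w^2 - 4.73*w + 8.37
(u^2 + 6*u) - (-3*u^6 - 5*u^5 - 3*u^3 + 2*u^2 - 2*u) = 3*u^6 + 5*u^5 + 3*u^3 - u^2 + 8*u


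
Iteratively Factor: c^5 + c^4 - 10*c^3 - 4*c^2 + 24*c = (c - 2)*(c^4 + 3*c^3 - 4*c^2 - 12*c) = (c - 2)*(c + 3)*(c^3 - 4*c) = (c - 2)^2*(c + 3)*(c^2 + 2*c) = c*(c - 2)^2*(c + 3)*(c + 2)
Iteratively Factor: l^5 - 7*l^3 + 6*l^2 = (l)*(l^4 - 7*l^2 + 6*l) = l*(l - 1)*(l^3 + l^2 - 6*l) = l*(l - 1)*(l + 3)*(l^2 - 2*l) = l*(l - 2)*(l - 1)*(l + 3)*(l)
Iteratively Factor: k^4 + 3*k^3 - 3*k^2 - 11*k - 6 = (k + 1)*(k^3 + 2*k^2 - 5*k - 6) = (k + 1)^2*(k^2 + k - 6) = (k - 2)*(k + 1)^2*(k + 3)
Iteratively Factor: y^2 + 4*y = (y)*(y + 4)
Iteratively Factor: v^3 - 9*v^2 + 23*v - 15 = (v - 1)*(v^2 - 8*v + 15) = (v - 5)*(v - 1)*(v - 3)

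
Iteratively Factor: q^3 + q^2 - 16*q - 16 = (q - 4)*(q^2 + 5*q + 4) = (q - 4)*(q + 4)*(q + 1)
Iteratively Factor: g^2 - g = (g)*(g - 1)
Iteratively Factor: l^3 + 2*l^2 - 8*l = (l + 4)*(l^2 - 2*l) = (l - 2)*(l + 4)*(l)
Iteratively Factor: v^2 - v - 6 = (v - 3)*(v + 2)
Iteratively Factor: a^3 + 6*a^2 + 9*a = (a + 3)*(a^2 + 3*a) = a*(a + 3)*(a + 3)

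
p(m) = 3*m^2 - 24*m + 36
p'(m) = 6*m - 24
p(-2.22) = 104.07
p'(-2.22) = -37.32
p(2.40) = -4.32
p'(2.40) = -9.60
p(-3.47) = 155.40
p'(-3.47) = -44.82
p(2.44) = -4.70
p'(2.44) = -9.36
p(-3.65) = 163.57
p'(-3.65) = -45.90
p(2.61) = -6.20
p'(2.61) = -8.34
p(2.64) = -6.45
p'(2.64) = -8.16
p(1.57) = 5.71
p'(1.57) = -14.58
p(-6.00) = 288.00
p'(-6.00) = -60.00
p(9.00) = 63.00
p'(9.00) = 30.00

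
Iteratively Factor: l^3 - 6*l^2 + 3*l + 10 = (l - 5)*(l^2 - l - 2) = (l - 5)*(l + 1)*(l - 2)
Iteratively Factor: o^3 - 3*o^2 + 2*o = (o - 2)*(o^2 - o) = (o - 2)*(o - 1)*(o)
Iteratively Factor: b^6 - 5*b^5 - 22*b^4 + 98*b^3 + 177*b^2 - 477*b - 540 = (b - 5)*(b^5 - 22*b^3 - 12*b^2 + 117*b + 108) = (b - 5)*(b - 4)*(b^4 + 4*b^3 - 6*b^2 - 36*b - 27) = (b - 5)*(b - 4)*(b - 3)*(b^3 + 7*b^2 + 15*b + 9) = (b - 5)*(b - 4)*(b - 3)*(b + 3)*(b^2 + 4*b + 3) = (b - 5)*(b - 4)*(b - 3)*(b + 1)*(b + 3)*(b + 3)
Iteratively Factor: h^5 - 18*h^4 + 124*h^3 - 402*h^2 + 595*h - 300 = (h - 3)*(h^4 - 15*h^3 + 79*h^2 - 165*h + 100) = (h - 5)*(h - 3)*(h^3 - 10*h^2 + 29*h - 20) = (h - 5)^2*(h - 3)*(h^2 - 5*h + 4) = (h - 5)^2*(h - 4)*(h - 3)*(h - 1)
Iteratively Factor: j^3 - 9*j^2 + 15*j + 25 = (j - 5)*(j^2 - 4*j - 5) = (j - 5)^2*(j + 1)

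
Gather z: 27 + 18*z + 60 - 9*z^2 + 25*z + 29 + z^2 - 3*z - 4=-8*z^2 + 40*z + 112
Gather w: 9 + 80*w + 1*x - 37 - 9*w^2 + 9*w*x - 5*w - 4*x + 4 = -9*w^2 + w*(9*x + 75) - 3*x - 24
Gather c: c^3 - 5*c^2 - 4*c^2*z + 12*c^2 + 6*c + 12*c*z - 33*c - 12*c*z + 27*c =c^3 + c^2*(7 - 4*z)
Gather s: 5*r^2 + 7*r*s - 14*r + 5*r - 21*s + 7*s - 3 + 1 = 5*r^2 - 9*r + s*(7*r - 14) - 2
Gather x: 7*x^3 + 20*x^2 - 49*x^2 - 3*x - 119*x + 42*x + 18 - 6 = 7*x^3 - 29*x^2 - 80*x + 12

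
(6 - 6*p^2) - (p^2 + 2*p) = -7*p^2 - 2*p + 6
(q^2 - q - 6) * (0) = 0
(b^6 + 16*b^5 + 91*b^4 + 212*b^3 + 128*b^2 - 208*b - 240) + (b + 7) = b^6 + 16*b^5 + 91*b^4 + 212*b^3 + 128*b^2 - 207*b - 233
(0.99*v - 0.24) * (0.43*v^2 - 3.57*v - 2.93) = 0.4257*v^3 - 3.6375*v^2 - 2.0439*v + 0.7032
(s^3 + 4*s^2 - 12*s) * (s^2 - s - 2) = s^5 + 3*s^4 - 18*s^3 + 4*s^2 + 24*s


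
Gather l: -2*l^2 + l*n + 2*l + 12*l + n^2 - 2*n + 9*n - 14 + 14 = -2*l^2 + l*(n + 14) + n^2 + 7*n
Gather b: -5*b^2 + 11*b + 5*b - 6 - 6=-5*b^2 + 16*b - 12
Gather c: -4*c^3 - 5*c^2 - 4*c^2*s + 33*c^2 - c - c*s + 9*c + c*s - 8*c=-4*c^3 + c^2*(28 - 4*s)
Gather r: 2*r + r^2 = r^2 + 2*r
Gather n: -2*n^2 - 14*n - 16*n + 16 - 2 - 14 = -2*n^2 - 30*n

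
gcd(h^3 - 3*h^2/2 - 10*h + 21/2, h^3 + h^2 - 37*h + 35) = h - 1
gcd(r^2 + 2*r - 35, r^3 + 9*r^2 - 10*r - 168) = r + 7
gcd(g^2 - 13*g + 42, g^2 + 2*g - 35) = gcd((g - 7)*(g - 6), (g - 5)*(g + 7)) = 1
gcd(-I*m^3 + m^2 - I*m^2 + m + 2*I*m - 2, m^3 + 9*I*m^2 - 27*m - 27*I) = 1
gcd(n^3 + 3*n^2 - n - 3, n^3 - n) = n^2 - 1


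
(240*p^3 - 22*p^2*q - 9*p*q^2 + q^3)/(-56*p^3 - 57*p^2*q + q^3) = (-30*p^2 - p*q + q^2)/(7*p^2 + 8*p*q + q^2)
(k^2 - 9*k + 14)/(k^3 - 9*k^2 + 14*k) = 1/k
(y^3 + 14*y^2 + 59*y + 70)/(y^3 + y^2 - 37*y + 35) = (y^2 + 7*y + 10)/(y^2 - 6*y + 5)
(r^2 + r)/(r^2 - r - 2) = r/(r - 2)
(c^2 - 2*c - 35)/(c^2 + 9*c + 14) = (c^2 - 2*c - 35)/(c^2 + 9*c + 14)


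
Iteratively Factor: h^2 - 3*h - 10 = (h - 5)*(h + 2)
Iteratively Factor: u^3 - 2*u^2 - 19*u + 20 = (u - 5)*(u^2 + 3*u - 4) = (u - 5)*(u - 1)*(u + 4)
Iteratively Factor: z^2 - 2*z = (z - 2)*(z)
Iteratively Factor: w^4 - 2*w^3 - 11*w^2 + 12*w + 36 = (w + 2)*(w^3 - 4*w^2 - 3*w + 18) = (w + 2)^2*(w^2 - 6*w + 9) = (w - 3)*(w + 2)^2*(w - 3)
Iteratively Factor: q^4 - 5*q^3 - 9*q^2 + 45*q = (q - 5)*(q^3 - 9*q) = q*(q - 5)*(q^2 - 9) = q*(q - 5)*(q - 3)*(q + 3)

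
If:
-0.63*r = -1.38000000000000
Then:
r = 2.19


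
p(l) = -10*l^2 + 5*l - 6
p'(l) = 5 - 20*l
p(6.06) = -342.94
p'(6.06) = -116.20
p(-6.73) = -492.58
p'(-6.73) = 139.60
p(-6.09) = -407.33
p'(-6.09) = 126.80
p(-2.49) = -80.45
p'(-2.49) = 54.80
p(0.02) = -5.90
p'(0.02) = 4.60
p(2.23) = -44.58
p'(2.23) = -39.60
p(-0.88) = -18.14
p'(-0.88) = 22.60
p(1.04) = -11.62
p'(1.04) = -15.80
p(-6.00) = -396.00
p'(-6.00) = 125.00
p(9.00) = -771.00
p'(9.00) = -175.00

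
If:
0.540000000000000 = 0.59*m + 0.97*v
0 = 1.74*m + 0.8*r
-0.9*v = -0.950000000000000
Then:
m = -0.82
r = 1.78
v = 1.06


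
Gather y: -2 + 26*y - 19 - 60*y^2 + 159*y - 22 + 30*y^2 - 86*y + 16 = -30*y^2 + 99*y - 27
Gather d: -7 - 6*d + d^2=d^2 - 6*d - 7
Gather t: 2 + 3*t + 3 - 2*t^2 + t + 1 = -2*t^2 + 4*t + 6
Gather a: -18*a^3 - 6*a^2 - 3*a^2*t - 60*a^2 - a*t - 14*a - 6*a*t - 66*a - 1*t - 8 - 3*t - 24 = -18*a^3 + a^2*(-3*t - 66) + a*(-7*t - 80) - 4*t - 32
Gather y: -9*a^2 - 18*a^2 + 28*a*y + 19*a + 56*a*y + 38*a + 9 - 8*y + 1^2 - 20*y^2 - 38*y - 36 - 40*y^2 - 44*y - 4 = -27*a^2 + 57*a - 60*y^2 + y*(84*a - 90) - 30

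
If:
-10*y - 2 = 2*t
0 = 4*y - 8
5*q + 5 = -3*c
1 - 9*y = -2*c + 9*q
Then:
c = 40/37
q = -61/37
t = -11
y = 2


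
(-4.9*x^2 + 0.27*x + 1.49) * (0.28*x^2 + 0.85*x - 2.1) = -1.372*x^4 - 4.0894*x^3 + 10.9367*x^2 + 0.6995*x - 3.129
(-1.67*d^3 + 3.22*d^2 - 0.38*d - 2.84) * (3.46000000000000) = -5.7782*d^3 + 11.1412*d^2 - 1.3148*d - 9.8264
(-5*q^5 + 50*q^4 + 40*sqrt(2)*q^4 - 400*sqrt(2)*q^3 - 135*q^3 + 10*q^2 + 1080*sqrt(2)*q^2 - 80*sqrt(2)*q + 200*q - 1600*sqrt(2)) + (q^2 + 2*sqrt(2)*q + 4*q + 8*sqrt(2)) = -5*q^5 + 50*q^4 + 40*sqrt(2)*q^4 - 400*sqrt(2)*q^3 - 135*q^3 + 11*q^2 + 1080*sqrt(2)*q^2 - 78*sqrt(2)*q + 204*q - 1592*sqrt(2)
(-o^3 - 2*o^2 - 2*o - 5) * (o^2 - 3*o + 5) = -o^5 + o^4 - o^3 - 9*o^2 + 5*o - 25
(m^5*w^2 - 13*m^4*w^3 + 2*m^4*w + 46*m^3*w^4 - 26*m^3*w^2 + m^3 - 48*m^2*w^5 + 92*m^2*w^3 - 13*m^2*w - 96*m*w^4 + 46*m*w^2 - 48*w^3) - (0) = m^5*w^2 - 13*m^4*w^3 + 2*m^4*w + 46*m^3*w^4 - 26*m^3*w^2 + m^3 - 48*m^2*w^5 + 92*m^2*w^3 - 13*m^2*w - 96*m*w^4 + 46*m*w^2 - 48*w^3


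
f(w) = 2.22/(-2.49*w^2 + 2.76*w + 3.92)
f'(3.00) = 0.26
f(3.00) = -0.22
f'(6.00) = 0.01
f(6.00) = -0.03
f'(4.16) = 0.05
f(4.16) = -0.08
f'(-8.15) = -0.00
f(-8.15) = -0.01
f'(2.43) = 1.25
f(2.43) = -0.54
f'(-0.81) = -5864.91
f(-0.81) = 43.78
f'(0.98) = 0.26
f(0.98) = 0.52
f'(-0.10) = -0.55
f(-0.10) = 0.61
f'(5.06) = 0.02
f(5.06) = -0.05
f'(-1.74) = -0.36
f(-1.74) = -0.26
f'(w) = 2.22*(4.98*w - 2.76)/(-2.49*w^2 + 2.76*w + 3.92)^2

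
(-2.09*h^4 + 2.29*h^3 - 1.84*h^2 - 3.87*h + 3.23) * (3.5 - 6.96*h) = 14.5464*h^5 - 23.2534*h^4 + 20.8214*h^3 + 20.4952*h^2 - 36.0258*h + 11.305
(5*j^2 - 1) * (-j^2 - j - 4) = -5*j^4 - 5*j^3 - 19*j^2 + j + 4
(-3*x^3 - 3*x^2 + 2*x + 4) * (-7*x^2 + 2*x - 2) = 21*x^5 + 15*x^4 - 14*x^3 - 18*x^2 + 4*x - 8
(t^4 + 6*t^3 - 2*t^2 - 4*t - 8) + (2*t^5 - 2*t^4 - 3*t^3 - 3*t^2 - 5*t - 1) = 2*t^5 - t^4 + 3*t^3 - 5*t^2 - 9*t - 9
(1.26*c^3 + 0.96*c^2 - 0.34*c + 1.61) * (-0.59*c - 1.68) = -0.7434*c^4 - 2.6832*c^3 - 1.4122*c^2 - 0.3787*c - 2.7048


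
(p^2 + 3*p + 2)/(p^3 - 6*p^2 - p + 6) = (p + 2)/(p^2 - 7*p + 6)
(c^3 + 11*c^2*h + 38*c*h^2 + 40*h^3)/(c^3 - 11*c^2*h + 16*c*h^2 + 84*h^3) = (c^2 + 9*c*h + 20*h^2)/(c^2 - 13*c*h + 42*h^2)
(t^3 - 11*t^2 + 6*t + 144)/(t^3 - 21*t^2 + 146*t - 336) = (t + 3)/(t - 7)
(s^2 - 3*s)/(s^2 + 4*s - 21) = s/(s + 7)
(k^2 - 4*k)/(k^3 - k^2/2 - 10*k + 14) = 2*k*(k - 4)/(2*k^3 - k^2 - 20*k + 28)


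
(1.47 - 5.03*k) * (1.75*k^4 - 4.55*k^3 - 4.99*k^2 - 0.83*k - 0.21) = -8.8025*k^5 + 25.459*k^4 + 18.4112*k^3 - 3.1604*k^2 - 0.1638*k - 0.3087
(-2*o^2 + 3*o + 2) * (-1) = 2*o^2 - 3*o - 2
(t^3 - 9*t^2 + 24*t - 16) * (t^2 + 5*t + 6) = t^5 - 4*t^4 - 15*t^3 + 50*t^2 + 64*t - 96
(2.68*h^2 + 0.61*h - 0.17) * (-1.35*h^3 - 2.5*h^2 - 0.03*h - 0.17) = -3.618*h^5 - 7.5235*h^4 - 1.3759*h^3 - 0.0489*h^2 - 0.0986*h + 0.0289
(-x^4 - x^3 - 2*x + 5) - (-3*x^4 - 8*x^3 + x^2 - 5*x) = 2*x^4 + 7*x^3 - x^2 + 3*x + 5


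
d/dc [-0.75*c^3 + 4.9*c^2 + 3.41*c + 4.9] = -2.25*c^2 + 9.8*c + 3.41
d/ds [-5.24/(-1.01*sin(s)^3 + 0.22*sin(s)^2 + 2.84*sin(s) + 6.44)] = (-15.8772*sin(s)^2 + 2.3056*sin(s) + 14.8816)*cos(s)/(-1.01*sin(s)^3 + 0.22*sin(s)^2 + 2.84*sin(s) + 6.44)^2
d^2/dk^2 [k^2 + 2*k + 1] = 2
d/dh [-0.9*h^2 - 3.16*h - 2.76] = -1.8*h - 3.16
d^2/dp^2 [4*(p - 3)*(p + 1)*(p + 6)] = 24*p + 32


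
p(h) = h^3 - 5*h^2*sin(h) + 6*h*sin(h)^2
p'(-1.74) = -3.16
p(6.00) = 269.11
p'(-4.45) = 147.04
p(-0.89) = -0.85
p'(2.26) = 4.39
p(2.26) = -0.09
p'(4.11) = 159.50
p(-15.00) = -2681.48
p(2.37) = 0.64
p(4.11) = 155.76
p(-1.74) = -0.49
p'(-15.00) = 1345.72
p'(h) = -5*h^2*cos(h) + 3*h^2 + 12*h*sin(h)*cos(h) - 10*h*sin(h) + 6*sin(h)^2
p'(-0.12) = 0.09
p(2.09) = -0.38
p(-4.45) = -208.65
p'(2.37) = 9.16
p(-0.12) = -0.00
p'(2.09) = -0.49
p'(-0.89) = 1.81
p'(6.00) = -66.91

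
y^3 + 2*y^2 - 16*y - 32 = (y - 4)*(y + 2)*(y + 4)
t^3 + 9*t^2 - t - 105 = (t - 3)*(t + 5)*(t + 7)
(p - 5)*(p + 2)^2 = p^3 - p^2 - 16*p - 20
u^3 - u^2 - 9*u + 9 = (u - 3)*(u - 1)*(u + 3)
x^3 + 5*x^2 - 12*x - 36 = (x - 3)*(x + 2)*(x + 6)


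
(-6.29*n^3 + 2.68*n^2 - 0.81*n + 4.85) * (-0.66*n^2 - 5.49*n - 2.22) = 4.1514*n^5 + 32.7633*n^4 - 0.214800000000001*n^3 - 4.7037*n^2 - 24.8283*n - 10.767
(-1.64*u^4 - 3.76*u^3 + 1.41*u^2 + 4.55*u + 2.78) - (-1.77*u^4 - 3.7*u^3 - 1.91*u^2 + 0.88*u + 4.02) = 0.13*u^4 - 0.0599999999999996*u^3 + 3.32*u^2 + 3.67*u - 1.24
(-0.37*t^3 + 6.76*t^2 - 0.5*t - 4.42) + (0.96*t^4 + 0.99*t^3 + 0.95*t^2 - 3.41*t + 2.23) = 0.96*t^4 + 0.62*t^3 + 7.71*t^2 - 3.91*t - 2.19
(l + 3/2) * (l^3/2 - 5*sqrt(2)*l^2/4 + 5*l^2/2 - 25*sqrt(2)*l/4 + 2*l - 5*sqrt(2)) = l^4/2 - 5*sqrt(2)*l^3/4 + 13*l^3/4 - 65*sqrt(2)*l^2/8 + 23*l^2/4 - 115*sqrt(2)*l/8 + 3*l - 15*sqrt(2)/2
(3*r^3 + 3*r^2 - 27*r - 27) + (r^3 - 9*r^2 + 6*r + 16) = 4*r^3 - 6*r^2 - 21*r - 11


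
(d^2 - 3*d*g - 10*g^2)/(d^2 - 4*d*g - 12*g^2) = (d - 5*g)/(d - 6*g)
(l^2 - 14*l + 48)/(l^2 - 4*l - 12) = (l - 8)/(l + 2)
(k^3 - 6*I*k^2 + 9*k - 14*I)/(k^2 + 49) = (k^2 + I*k + 2)/(k + 7*I)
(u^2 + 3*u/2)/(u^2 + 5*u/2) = (2*u + 3)/(2*u + 5)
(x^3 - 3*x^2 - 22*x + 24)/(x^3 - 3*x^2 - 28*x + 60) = (x^2 + 3*x - 4)/(x^2 + 3*x - 10)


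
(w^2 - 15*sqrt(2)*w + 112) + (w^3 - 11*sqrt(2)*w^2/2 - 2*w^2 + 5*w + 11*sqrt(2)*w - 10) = w^3 - 11*sqrt(2)*w^2/2 - w^2 - 4*sqrt(2)*w + 5*w + 102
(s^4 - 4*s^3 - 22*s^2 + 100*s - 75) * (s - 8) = s^5 - 12*s^4 + 10*s^3 + 276*s^2 - 875*s + 600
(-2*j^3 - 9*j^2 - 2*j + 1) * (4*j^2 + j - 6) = -8*j^5 - 38*j^4 - 5*j^3 + 56*j^2 + 13*j - 6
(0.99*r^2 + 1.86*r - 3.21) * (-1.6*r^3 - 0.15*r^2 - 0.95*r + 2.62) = -1.584*r^5 - 3.1245*r^4 + 3.9165*r^3 + 1.3083*r^2 + 7.9227*r - 8.4102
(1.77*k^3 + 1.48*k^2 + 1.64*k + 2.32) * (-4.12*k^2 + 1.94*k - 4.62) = -7.2924*k^5 - 2.6638*k^4 - 12.063*k^3 - 13.2144*k^2 - 3.076*k - 10.7184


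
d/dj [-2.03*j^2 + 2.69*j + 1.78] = 2.69 - 4.06*j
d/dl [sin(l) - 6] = cos(l)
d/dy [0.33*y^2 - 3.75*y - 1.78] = 0.66*y - 3.75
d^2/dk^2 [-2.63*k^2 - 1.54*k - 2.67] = -5.26000000000000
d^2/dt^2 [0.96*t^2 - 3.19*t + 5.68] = 1.92000000000000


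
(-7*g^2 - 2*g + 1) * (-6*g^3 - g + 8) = 42*g^5 + 12*g^4 + g^3 - 54*g^2 - 17*g + 8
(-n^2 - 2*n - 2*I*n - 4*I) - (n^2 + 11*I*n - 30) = -2*n^2 - 2*n - 13*I*n + 30 - 4*I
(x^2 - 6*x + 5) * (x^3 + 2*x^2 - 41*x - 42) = x^5 - 4*x^4 - 48*x^3 + 214*x^2 + 47*x - 210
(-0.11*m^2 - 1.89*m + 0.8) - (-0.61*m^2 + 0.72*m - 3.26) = 0.5*m^2 - 2.61*m + 4.06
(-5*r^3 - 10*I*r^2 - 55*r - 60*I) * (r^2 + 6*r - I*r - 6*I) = -5*r^5 - 30*r^4 - 5*I*r^4 - 65*r^3 - 30*I*r^3 - 390*r^2 - 5*I*r^2 - 60*r - 30*I*r - 360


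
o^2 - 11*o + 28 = (o - 7)*(o - 4)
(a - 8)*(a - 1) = a^2 - 9*a + 8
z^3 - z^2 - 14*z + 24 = (z - 3)*(z - 2)*(z + 4)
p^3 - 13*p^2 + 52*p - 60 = (p - 6)*(p - 5)*(p - 2)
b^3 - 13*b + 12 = (b - 3)*(b - 1)*(b + 4)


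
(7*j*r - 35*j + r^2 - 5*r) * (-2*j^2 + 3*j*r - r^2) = -14*j^3*r + 70*j^3 + 19*j^2*r^2 - 95*j^2*r - 4*j*r^3 + 20*j*r^2 - r^4 + 5*r^3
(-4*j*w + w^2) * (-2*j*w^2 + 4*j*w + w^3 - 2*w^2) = 8*j^2*w^3 - 16*j^2*w^2 - 6*j*w^4 + 12*j*w^3 + w^5 - 2*w^4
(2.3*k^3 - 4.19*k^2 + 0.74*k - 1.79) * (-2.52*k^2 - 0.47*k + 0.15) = -5.796*k^5 + 9.4778*k^4 + 0.4495*k^3 + 3.5345*k^2 + 0.9523*k - 0.2685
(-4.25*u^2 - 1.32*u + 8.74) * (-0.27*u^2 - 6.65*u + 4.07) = 1.1475*u^4 + 28.6189*u^3 - 10.8793*u^2 - 63.4934*u + 35.5718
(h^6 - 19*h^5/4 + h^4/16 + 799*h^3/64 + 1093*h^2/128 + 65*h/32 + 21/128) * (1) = h^6 - 19*h^5/4 + h^4/16 + 799*h^3/64 + 1093*h^2/128 + 65*h/32 + 21/128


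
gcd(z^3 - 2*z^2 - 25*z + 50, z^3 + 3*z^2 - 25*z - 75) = z^2 - 25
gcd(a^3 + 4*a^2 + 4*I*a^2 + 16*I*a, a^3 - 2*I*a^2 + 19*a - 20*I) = a + 4*I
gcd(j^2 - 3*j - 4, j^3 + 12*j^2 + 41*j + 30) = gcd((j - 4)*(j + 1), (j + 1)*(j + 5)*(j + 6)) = j + 1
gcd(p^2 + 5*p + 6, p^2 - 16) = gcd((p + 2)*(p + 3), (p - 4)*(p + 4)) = 1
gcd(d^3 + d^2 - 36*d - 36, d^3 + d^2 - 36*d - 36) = d^3 + d^2 - 36*d - 36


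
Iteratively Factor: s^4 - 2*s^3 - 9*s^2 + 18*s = (s)*(s^3 - 2*s^2 - 9*s + 18) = s*(s - 3)*(s^2 + s - 6) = s*(s - 3)*(s + 3)*(s - 2)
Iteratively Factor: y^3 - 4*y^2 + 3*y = (y - 1)*(y^2 - 3*y) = (y - 3)*(y - 1)*(y)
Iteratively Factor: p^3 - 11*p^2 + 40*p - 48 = (p - 4)*(p^2 - 7*p + 12) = (p - 4)*(p - 3)*(p - 4)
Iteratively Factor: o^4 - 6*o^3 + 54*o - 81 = (o + 3)*(o^3 - 9*o^2 + 27*o - 27) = (o - 3)*(o + 3)*(o^2 - 6*o + 9) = (o - 3)^2*(o + 3)*(o - 3)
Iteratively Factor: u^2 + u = (u + 1)*(u)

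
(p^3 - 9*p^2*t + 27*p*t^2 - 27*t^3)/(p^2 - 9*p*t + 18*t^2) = (p^2 - 6*p*t + 9*t^2)/(p - 6*t)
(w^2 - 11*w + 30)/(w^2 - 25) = (w - 6)/(w + 5)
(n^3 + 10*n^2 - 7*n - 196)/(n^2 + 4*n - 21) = (n^2 + 3*n - 28)/(n - 3)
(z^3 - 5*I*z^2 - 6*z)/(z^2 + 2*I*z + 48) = z*(z^2 - 5*I*z - 6)/(z^2 + 2*I*z + 48)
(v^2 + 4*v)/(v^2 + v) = (v + 4)/(v + 1)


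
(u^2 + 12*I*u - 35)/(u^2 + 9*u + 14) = (u^2 + 12*I*u - 35)/(u^2 + 9*u + 14)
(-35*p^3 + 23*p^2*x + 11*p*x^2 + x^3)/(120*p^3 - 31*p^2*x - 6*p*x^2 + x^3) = (-7*p^2 + 6*p*x + x^2)/(24*p^2 - 11*p*x + x^2)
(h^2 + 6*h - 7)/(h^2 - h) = (h + 7)/h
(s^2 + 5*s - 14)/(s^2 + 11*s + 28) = (s - 2)/(s + 4)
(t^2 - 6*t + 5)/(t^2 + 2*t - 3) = (t - 5)/(t + 3)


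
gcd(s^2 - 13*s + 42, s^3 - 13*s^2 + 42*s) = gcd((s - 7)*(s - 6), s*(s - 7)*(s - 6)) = s^2 - 13*s + 42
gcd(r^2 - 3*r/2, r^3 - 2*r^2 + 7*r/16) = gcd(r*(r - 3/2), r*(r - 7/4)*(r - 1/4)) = r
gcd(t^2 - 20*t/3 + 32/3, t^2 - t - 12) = t - 4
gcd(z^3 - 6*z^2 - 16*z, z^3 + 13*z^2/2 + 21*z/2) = z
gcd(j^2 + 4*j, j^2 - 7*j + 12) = 1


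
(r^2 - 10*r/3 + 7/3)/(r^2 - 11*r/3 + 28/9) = 3*(r - 1)/(3*r - 4)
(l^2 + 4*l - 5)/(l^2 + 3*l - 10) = (l - 1)/(l - 2)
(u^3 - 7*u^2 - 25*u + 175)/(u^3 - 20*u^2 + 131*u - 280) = (u + 5)/(u - 8)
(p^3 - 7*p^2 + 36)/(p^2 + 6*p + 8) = (p^2 - 9*p + 18)/(p + 4)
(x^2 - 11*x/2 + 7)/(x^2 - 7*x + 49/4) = 2*(x - 2)/(2*x - 7)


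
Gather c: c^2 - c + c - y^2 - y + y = c^2 - y^2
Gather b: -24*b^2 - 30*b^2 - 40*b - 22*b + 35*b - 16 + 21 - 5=-54*b^2 - 27*b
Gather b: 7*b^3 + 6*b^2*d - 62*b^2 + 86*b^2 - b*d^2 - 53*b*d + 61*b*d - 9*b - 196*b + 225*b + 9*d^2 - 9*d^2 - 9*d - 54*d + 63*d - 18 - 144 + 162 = 7*b^3 + b^2*(6*d + 24) + b*(-d^2 + 8*d + 20)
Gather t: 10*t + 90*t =100*t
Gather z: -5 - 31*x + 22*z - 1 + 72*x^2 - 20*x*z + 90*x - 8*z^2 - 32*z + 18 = 72*x^2 + 59*x - 8*z^2 + z*(-20*x - 10) + 12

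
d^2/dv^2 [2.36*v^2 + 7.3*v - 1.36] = 4.72000000000000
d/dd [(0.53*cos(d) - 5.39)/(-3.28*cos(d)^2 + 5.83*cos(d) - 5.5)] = (-1.7384*cos(d)^2 + 35.3584*cos(d) - 28.5087)*sin(d)/(10.7584*cos(d)^4 - 38.2448*cos(d)^3 + 70.0689*cos(d)^2 - 64.13*cos(d) + 30.25)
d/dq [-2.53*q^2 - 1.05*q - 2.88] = -5.06*q - 1.05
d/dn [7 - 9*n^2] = -18*n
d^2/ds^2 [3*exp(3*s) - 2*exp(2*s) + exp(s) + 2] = (27*exp(2*s) - 8*exp(s) + 1)*exp(s)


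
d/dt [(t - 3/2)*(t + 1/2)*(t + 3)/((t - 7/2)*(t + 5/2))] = (16*t^4 - 32*t^3 - 392*t^2 - 488*t + 489)/(16*t^4 - 32*t^3 - 264*t^2 + 280*t + 1225)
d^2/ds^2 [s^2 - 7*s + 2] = 2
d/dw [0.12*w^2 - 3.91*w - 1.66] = 0.24*w - 3.91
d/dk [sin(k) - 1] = cos(k)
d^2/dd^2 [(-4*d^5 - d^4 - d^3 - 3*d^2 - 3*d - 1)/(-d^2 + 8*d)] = 2*(12*d^7 - 255*d^6 + 1512*d^5 + 192*d^4 + 91*d^3 + 3*d^2 - 24*d + 64)/(d^3*(d^3 - 24*d^2 + 192*d - 512))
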